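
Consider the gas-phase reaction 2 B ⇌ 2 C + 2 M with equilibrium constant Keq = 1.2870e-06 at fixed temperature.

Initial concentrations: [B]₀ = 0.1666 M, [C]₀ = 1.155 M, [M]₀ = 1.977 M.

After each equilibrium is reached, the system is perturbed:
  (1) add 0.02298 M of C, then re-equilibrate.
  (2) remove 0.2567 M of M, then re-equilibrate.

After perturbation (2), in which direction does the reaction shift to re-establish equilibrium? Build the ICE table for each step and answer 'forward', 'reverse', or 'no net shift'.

Direction: forward

Q₀ = 187.9 vs Keq = 1.2870e-06 ⇒ Q>K, reverse
Step 1:
                   B          C          M
  I           0.1666      1.155      1.977
  C            1.153     -1.153     -1.153
  E             1.32   0.001817     0.8238
  solve Keq expr → x = -0.5766; check Q = 1.2870e-06
Then add 0.02298 M of C.
Step 2:
                   B          C          M
  I             1.32     0.0248     0.8238
  C           0.0229    -0.0229    -0.0229
  E            1.343   0.001902     0.8009
  solve Keq expr → x = -0.01145; check Q = 1.2870e-06
Then remove 0.2567 M of M.
Step 3:
                   B          C          M
  I            1.343   0.001902     0.5442
  C       -8.9063e-04 8.9063e-04 8.9063e-04
  E            1.342   0.002792     0.5451
  solve Keq expr → x = 4.4532e-04; check Q = 1.2870e-06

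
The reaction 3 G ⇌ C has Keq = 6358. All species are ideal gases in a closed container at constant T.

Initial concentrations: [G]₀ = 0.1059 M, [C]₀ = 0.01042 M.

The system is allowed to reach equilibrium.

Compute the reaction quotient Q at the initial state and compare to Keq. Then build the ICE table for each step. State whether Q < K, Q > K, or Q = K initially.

Q₀ = 8.774; Q < K (proceeds forward)

Q₀ = 8.774 vs Keq = 6358 ⇒ Q<K, forward
Step 1:
                  G         C
  I          0.1059   0.01042
  C         -0.0875   0.02917
  E          0.0184   0.03959
  solve Keq expr → x = 0.02917; check Q = 6358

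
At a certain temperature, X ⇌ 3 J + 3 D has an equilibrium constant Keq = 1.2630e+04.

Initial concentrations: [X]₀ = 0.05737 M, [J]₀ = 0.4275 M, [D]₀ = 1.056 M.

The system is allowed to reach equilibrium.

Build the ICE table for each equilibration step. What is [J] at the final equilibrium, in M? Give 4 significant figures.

[J]_eq = 0.5995 M

Q₀ = 1.604 vs Keq = 1.2630e+04 ⇒ Q<K, forward
Step 1:
                    X           J           D
  init        0.05737      0.4275       1.056
  Δ          -0.05734       0.172       0.172
  eq       3.1594e-05      0.5995       1.228
  solve Keq expr → x = 0.05734; check Q = 1.2630e+04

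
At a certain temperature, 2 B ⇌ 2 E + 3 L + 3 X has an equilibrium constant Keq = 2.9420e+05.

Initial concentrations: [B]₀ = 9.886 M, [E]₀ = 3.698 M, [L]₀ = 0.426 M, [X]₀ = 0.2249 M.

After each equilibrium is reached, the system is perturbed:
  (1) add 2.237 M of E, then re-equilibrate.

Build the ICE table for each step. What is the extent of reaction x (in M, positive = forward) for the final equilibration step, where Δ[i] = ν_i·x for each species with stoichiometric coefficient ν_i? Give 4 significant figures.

x = -0.1294 M

Q₀ = 1.2305e-04 vs Keq = 2.9420e+05 ⇒ Q<K, forward
Step 1:
                   B          E          L          X
  Initial      9.886      3.698      0.426     0.2249
  Change      -4.507      4.507       6.76       6.76
  Equil        5.379      8.205      7.186      6.985
  solve Keq expr → x = 2.253; check Q = 2.9420e+05
Then add 2.237 M of E.
Step 2:
                   B          E          L          X
  Initial      5.379      10.44      7.186      6.985
  Change      0.2587    -0.2587    -0.3881    -0.3881
  Equil        5.638      10.18      6.798      6.597
  solve Keq expr → x = -0.1294; check Q = 2.9420e+05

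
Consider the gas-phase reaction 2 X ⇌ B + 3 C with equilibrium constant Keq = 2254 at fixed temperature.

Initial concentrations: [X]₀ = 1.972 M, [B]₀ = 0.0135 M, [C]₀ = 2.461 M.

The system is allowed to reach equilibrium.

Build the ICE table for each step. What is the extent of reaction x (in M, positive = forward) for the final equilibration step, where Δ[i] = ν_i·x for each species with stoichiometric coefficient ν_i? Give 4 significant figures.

Q₀ = 0.05174 vs Keq = 2254 ⇒ Q<K, forward
Step 1:
                    X           B           C
  I             1.972      0.0135       2.461
  C            -1.745      0.8725       2.618
  E            0.2269       0.886       5.079
  solve Keq expr → x = 0.8725; check Q = 2254

x = 0.8725 M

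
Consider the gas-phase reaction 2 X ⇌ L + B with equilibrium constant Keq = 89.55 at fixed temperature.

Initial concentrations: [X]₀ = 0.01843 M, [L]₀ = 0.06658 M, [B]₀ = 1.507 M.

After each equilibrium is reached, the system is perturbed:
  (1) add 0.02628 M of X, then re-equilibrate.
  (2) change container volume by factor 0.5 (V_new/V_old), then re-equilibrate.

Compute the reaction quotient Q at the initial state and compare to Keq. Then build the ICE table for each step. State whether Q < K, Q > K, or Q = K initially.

Q₀ = 295.4 vs Keq = 89.55 ⇒ Q>K, reverse
Step 1:
                  X         L         B
  init      0.01843   0.06658     1.507
  Δ         0.01326 -0.006631 -0.006631
  eq        0.03169   0.05995       1.5
  solve Keq expr → x = -0.006631; check Q = 89.55
Then add 0.02628 M of X.
Step 2:
                  X         L         B
  init      0.05797   0.05995       1.5
  Δ        -0.02321   0.01161   0.01161
  eq        0.03476   0.07156     1.512
  solve Keq expr → x = 0.01161; check Q = 89.55
Then change container volume by factor 0.5 (V_new/V_old).
Step 3:
                  X         L         B
  init      0.06952    0.1431     3.024
  Δ               0         0         0
  eq        0.06952    0.1431     3.024
  solve Keq expr → x = 0; check Q = 89.55

Q₀ = 295.4; Q > K (proceeds reverse)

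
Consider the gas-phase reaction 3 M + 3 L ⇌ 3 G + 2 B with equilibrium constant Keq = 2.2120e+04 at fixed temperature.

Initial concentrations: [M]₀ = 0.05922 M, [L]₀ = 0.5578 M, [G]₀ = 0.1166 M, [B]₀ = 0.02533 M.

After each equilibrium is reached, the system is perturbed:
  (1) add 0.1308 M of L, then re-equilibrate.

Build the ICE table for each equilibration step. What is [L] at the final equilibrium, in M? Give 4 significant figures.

[L]_eq = 0.631 M

Q₀ = 0.02822 vs Keq = 2.2120e+04 ⇒ Q<K, forward
Step 1:
                  M         L         G         B
  I         0.05922    0.5578    0.1166   0.02533
  C        -0.05725  -0.05725   0.05725   0.03817
  E        0.001969    0.5005    0.1739    0.0635
  solve Keq expr → x = 0.01908; check Q = 2.2120e+04
Then add 0.1308 M of L.
Step 2:
                  M         L         G         B
  I        0.001969    0.6313    0.1739    0.0635
  C       -3.9904e-04 -3.9904e-04 3.9904e-04 2.6603e-04
  E         0.00157     0.631    0.1742   0.06376
  solve Keq expr → x = 1.3301e-04; check Q = 2.2120e+04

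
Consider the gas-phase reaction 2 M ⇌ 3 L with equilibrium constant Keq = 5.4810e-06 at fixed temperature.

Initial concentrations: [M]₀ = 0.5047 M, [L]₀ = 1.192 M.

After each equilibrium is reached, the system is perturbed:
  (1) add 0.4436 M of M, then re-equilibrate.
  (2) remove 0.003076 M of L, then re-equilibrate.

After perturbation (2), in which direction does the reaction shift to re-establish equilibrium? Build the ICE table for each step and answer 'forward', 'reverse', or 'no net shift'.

Q₀ = 6.649 vs Keq = 5.4810e-06 ⇒ Q>K, reverse
Step 1:
                  M         L
  init       0.5047     1.192
  Δ          0.7808    -1.171
  eq          1.285   0.02084
  solve Keq expr → x = -0.3904; check Q = 5.4810e-06
Then add 0.4436 M of M.
Step 2:
                  M         L
  init        1.729   0.02084
  Δ       -0.003017  0.004525
  eq          1.726   0.02537
  solve Keq expr → x = 0.001508; check Q = 5.4810e-06
Then remove 0.003076 M of L.
Step 3:
                  M         L
  init        1.726   0.02229
  Δ       -0.002037  0.003056
  eq          1.724   0.02535
  solve Keq expr → x = 0.001019; check Q = 5.4810e-06

Direction: forward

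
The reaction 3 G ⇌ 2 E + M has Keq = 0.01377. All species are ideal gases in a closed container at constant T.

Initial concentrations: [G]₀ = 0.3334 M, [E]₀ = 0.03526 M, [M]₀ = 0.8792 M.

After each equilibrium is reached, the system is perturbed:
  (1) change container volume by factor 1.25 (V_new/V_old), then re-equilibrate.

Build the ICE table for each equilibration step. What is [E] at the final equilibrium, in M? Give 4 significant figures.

Q₀ = 0.0295 vs Keq = 0.01377 ⇒ Q>K, reverse
Step 1:
                  G         E         M
  I          0.3334   0.03526    0.8792
  C          0.0143 -0.009532 -0.004766
  E          0.3477   0.02573    0.8744
  solve Keq expr → x = -0.004766; check Q = 0.01377
Then change container volume by factor 1.25 (V_new/V_old).
Step 2:
                  G         E         M
  I          0.2782   0.02058    0.6995
  C               0         0         0
  E          0.2782   0.02058    0.6995
  solve Keq expr → x = 0; check Q = 0.01377

[E]_eq = 0.02058 M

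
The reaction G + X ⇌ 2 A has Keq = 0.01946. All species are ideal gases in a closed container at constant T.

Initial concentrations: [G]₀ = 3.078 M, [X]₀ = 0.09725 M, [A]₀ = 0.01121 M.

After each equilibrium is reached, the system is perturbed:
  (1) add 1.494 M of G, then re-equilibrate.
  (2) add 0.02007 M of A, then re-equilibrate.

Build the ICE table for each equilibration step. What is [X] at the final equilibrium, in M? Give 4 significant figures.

Q₀ = 4.1981e-04 vs Keq = 0.01946 ⇒ Q<K, forward
Step 1:
                    G           X           A
  I             3.078     0.09725     0.01121
  C          -0.02675    -0.02675     0.05349
  E             3.051      0.0705      0.0647
  solve Keq expr → x = 0.02675; check Q = 0.01946
Then add 1.494 M of G.
Step 2:
                    G           X           A
  I             4.545      0.0705      0.0647
  C          -0.00553    -0.00553     0.01106
  E              4.54     0.06497     0.07576
  solve Keq expr → x = 0.00553; check Q = 0.01946
Then add 0.02007 M of A.
Step 3:
                    G           X           A
  I              4.54     0.06497     0.09583
  C          0.007793    0.007793    -0.01559
  E             4.548     0.07277     0.08025
  solve Keq expr → x = -0.007793; check Q = 0.01946

[X]_eq = 0.07277 M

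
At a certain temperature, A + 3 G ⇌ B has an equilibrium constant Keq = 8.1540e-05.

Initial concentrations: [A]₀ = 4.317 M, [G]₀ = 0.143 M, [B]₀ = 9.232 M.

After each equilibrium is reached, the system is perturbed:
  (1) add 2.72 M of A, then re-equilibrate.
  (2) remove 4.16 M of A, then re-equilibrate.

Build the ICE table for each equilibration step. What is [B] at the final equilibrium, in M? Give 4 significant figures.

Q₀ = 731.3 vs Keq = 8.1540e-05 ⇒ Q>K, reverse
Step 1:
                  A         G         B
  I           4.317     0.143     9.232
  C           5.512     16.54    -5.512
  E           9.829     16.68      3.72
  solve Keq expr → x = -5.512; check Q = 8.1540e-05
Then add 2.72 M of A.
Step 2:
                  A         G         B
  I           12.55     16.68      3.72
  C         -0.2735   -0.8205    0.2735
  E           12.28     15.86     3.993
  solve Keq expr → x = 0.2735; check Q = 8.1540e-05
Then remove 4.16 M of A.
Step 3:
                  A         G         B
  I           8.116     15.86     3.993
  C          0.4448     1.334   -0.4448
  E           8.561     17.19     3.548
  solve Keq expr → x = -0.4448; check Q = 8.1540e-05

[B]_eq = 3.548 M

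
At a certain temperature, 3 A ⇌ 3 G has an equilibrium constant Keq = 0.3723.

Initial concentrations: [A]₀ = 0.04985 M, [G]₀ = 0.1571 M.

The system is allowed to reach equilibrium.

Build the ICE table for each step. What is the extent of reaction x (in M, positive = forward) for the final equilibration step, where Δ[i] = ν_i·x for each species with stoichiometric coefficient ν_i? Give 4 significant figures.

x = -0.0235 M

Q₀ = 31.3 vs Keq = 0.3723 ⇒ Q>K, reverse
Step 1:
                    A           G
  init        0.04985      0.1571
  Δ           0.07051    -0.07051
  eq           0.1204     0.08659
  solve Keq expr → x = -0.0235; check Q = 0.3723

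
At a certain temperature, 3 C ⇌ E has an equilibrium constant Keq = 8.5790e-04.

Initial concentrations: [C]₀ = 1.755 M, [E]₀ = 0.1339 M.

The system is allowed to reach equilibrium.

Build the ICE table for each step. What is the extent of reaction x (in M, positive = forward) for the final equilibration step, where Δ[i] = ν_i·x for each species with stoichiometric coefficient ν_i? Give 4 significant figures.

x = -0.1256 M

Q₀ = 0.02477 vs Keq = 8.5790e-04 ⇒ Q>K, reverse
Step 1:
                   C          E
  Initial      1.755     0.1339
  Change      0.3768    -0.1256
  Equil        2.132   0.008311
  solve Keq expr → x = -0.1256; check Q = 8.5790e-04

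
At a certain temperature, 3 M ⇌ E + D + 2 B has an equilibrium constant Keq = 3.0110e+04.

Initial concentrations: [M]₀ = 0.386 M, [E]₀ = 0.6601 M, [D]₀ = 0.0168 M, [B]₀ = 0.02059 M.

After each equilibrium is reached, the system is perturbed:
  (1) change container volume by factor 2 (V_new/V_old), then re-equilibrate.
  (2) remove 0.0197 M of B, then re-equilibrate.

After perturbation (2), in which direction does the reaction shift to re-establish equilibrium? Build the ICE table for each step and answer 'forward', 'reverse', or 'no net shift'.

Direction: forward

Q₀ = 8.1747e-05 vs Keq = 3.0110e+04 ⇒ Q<K, forward
Step 1:
                   M          E          D          B
  init         0.386     0.6601     0.0168    0.02059
  Δ          -0.3795     0.1265     0.1265      0.253
  eq        0.006543     0.7866     0.1433     0.2736
  solve Keq expr → x = 0.1265; check Q = 3.0110e+04
Then change container volume by factor 2 (V_new/V_old).
Step 2:
                   M          E          D          B
  init      0.003272     0.3933    0.07164     0.1368
  Δ       -6.6612e-04 2.2204e-04 2.2204e-04 4.4408e-04
  eq        0.002605     0.3935    0.07186     0.1372
  solve Keq expr → x = 2.2204e-04; check Q = 3.0110e+04
Then remove 0.0197 M of B.
Step 3:
                   M          E          D          B
  init      0.002605     0.3935    0.07186     0.1175
  Δ       -2.5241e-04 8.4137e-05 8.4137e-05 1.6827e-04
  eq        0.002353     0.3936    0.07195     0.1177
  solve Keq expr → x = 8.4137e-05; check Q = 3.0110e+04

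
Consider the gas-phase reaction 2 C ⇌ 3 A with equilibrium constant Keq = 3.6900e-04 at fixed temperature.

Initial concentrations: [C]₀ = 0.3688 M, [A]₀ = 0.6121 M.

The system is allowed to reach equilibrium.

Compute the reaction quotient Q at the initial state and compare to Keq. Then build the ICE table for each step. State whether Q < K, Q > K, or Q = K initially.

Q₀ = 1.686 vs Keq = 3.6900e-04 ⇒ Q>K, reverse
Step 1:
                  C         A
  I          0.3688    0.6121
  C           0.369   -0.5535
  E          0.7378   0.05857
  solve Keq expr → x = -0.1845; check Q = 3.6900e-04

Q₀ = 1.686; Q > K (proceeds reverse)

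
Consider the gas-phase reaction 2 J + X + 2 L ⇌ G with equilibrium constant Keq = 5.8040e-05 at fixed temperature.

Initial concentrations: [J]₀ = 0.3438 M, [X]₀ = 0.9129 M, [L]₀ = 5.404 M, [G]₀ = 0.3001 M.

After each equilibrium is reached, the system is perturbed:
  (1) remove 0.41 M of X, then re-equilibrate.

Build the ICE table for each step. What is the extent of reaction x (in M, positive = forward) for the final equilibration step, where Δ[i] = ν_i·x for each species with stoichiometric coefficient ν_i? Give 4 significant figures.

Q₀ = 0.09524 vs Keq = 5.8040e-05 ⇒ Q>K, reverse
Step 1:
                   J          X          L          G
  init        0.3438     0.9129      5.404     0.3001
  Δ           0.5957     0.2979     0.5957    -0.2979
  eq          0.9395      1.211          6   0.002233
  solve Keq expr → x = -0.2979; check Q = 5.8040e-05
Then remove 0.41 M of X.
Step 2:
                   J          X          L          G
  init        0.9395     0.8008          6   0.002233
  Δ         0.001499 7.4929e-04   0.001499 -7.4929e-04
  eq           0.941     0.8015      6.001   0.001484
  solve Keq expr → x = -7.4929e-04; check Q = 5.8040e-05

x = -7.4929e-04 M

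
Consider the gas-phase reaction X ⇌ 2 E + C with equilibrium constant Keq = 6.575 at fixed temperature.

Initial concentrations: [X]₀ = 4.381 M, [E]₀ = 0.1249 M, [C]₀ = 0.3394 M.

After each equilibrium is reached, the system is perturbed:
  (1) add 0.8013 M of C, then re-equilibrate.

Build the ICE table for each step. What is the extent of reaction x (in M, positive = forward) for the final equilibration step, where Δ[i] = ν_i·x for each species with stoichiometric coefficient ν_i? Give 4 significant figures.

x = -0.1734 M

Q₀ = 0.001209 vs Keq = 6.575 ⇒ Q<K, forward
Step 1:
                   X          E          C
  init         4.381     0.1249     0.3394
  Δ           -1.525      3.049      1.525
  eq           2.856      3.174      1.864
  solve Keq expr → x = 1.525; check Q = 6.575
Then add 0.8013 M of C.
Step 2:
                   X          E          C
  init         2.856      3.174      2.665
  Δ           0.1734    -0.3468    -0.1734
  eq            3.03      2.827      2.492
  solve Keq expr → x = -0.1734; check Q = 6.575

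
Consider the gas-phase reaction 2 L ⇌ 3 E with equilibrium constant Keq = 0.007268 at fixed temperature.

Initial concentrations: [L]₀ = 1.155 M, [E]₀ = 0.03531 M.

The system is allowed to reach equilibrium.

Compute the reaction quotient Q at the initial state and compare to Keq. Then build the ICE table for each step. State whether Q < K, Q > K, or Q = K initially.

Q₀ = 3.3001e-05 vs Keq = 0.007268 ⇒ Q<K, forward
Step 1:
                    L           E
  init          1.155     0.03531
  Δ           -0.1095      0.1642
  eq            1.046      0.1995
  solve Keq expr → x = 0.05474; check Q = 0.007268

Q₀ = 3.3001e-05; Q < K (proceeds forward)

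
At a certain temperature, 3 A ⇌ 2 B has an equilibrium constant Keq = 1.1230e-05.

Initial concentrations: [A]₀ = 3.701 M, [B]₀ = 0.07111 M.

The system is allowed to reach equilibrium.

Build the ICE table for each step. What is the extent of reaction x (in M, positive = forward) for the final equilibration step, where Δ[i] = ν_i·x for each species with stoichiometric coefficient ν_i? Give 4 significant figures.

x = -0.02329 M

Q₀ = 9.9748e-05 vs Keq = 1.1230e-05 ⇒ Q>K, reverse
Step 1:
                    A           B
  I             3.701     0.07111
  C           0.06986    -0.04657
  E             3.771     0.02454
  solve Keq expr → x = -0.02329; check Q = 1.1230e-05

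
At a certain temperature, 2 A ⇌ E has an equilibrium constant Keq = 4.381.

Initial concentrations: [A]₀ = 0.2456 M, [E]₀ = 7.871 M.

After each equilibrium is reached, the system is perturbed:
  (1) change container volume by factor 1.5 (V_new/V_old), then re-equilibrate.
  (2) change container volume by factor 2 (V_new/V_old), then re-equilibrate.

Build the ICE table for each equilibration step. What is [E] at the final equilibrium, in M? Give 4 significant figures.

Q₀ = 130.5 vs Keq = 4.381 ⇒ Q>K, reverse
Step 1:
                    A           E
  init         0.2456       7.871
  Δ             1.049     -0.5247
  eq            1.295       7.346
  solve Keq expr → x = -0.5247; check Q = 4.381
Then change container volume by factor 1.5 (V_new/V_old).
Step 2:
                    A           E
  init         0.8633       4.898
  Δ             0.184    -0.09202
  eq            1.047       4.806
  solve Keq expr → x = -0.09202; check Q = 4.381
Then change container volume by factor 2 (V_new/V_old).
Step 3:
                    A           E
  init         0.5237       2.403
  Δ            0.2012     -0.1006
  eq           0.7249       2.302
  solve Keq expr → x = -0.1006; check Q = 4.381

[E]_eq = 2.302 M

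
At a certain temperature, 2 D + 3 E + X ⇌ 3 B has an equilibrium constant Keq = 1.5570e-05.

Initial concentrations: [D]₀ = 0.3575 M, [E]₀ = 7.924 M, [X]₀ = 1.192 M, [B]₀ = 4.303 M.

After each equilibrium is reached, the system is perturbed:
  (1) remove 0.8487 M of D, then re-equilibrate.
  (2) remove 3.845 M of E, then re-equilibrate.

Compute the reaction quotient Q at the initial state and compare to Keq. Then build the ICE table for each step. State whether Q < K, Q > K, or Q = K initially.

Q₀ = 1.051 vs Keq = 1.5570e-05 ⇒ Q>K, reverse
Step 1:
                    D           E           X           B
  I            0.3575       7.924       1.192       4.303
  C             2.371       3.556       1.185      -3.556
  E             2.728       11.48       2.377       0.747
  solve Keq expr → x = -1.185; check Q = 1.5570e-05
Then remove 0.8487 M of D.
Step 2:
                    D           E           X           B
  I             1.879       11.48       2.377       0.747
  C           0.08999       0.135     0.04499      -0.135
  E             1.969       11.61       2.422       0.612
  solve Keq expr → x = -0.04499; check Q = 1.5570e-05
Then remove 3.845 M of E.
Step 3:
                    D           E           X           B
  I             1.969        7.77       2.422       0.612
  C            0.1158      0.1737     0.05792     -0.1737
  E             2.085       7.944        2.48      0.4383
  solve Keq expr → x = -0.05792; check Q = 1.5570e-05

Q₀ = 1.051; Q > K (proceeds reverse)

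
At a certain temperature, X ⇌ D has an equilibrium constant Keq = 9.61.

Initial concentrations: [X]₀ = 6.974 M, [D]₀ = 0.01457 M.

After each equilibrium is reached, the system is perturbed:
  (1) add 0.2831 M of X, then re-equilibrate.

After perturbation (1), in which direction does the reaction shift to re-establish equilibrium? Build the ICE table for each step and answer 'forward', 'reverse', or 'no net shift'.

Direction: forward

Q₀ = 0.002089 vs Keq = 9.61 ⇒ Q<K, forward
Step 1:
                   X          D
  I            6.974    0.01457
  C           -6.315      6.315
  E           0.6587       6.33
  solve Keq expr → x = 6.315; check Q = 9.61
Then add 0.2831 M of X.
Step 2:
                   X          D
  I           0.9418       6.33
  C          -0.2564     0.2564
  E           0.6854      6.586
  solve Keq expr → x = 0.2564; check Q = 9.61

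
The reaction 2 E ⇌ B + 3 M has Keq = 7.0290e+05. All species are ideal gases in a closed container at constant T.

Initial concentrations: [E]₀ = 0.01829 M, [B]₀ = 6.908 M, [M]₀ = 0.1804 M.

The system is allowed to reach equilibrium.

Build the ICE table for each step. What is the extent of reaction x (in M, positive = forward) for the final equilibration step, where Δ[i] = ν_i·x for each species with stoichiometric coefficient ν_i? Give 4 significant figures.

Q₀ = 121.2 vs Keq = 7.0290e+05 ⇒ Q<K, forward
Step 1:
                    E           B           M
  I           0.01829       6.908      0.1804
  C          -0.01799    0.008997     0.02699
  E        2.9628e-04       6.917      0.2074
  solve Keq expr → x = 0.008997; check Q = 7.0290e+05

x = 0.008997 M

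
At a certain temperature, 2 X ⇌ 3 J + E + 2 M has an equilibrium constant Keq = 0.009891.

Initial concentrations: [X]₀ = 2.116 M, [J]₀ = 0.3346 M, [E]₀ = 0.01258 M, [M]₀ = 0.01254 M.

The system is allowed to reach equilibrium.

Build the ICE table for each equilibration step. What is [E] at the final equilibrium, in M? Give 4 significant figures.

[E]_eq = 0.2121 M

Q₀ = 1.6551e-08 vs Keq = 0.009891 ⇒ Q<K, forward
Step 1:
                  X         J         E         M
  I           2.116    0.3346   0.01258   0.01254
  C         -0.3989    0.5984    0.1995    0.3989
  E           1.717     0.933    0.2121    0.4115
  solve Keq expr → x = 0.1995; check Q = 0.009891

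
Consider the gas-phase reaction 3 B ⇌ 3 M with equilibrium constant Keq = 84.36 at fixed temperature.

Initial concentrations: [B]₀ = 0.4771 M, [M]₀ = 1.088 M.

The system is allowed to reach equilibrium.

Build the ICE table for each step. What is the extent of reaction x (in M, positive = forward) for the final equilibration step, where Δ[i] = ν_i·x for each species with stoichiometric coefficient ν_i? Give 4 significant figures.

x = 0.06217 M

Q₀ = 11.86 vs Keq = 84.36 ⇒ Q<K, forward
Step 1:
                   B          M
  init        0.4771      1.088
  Δ          -0.1865     0.1865
  eq          0.2906      1.275
  solve Keq expr → x = 0.06217; check Q = 84.36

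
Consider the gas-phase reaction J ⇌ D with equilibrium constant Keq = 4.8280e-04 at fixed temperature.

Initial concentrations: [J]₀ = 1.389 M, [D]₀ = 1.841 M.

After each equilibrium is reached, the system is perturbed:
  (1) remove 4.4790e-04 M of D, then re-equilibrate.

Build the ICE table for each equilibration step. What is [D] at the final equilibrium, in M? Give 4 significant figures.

Q₀ = 1.325 vs Keq = 4.8280e-04 ⇒ Q>K, reverse
Step 1:
                   J          D
  I            1.389      1.841
  C            1.839     -1.839
  E            3.228   0.001559
  solve Keq expr → x = -1.839; check Q = 4.8280e-04
Then remove 4.4790e-04 M of D.
Step 2:
                   J          D
  I            3.228   0.001111
  C       -4.4768e-04 4.4768e-04
  E            3.228   0.001558
  solve Keq expr → x = 4.4768e-04; check Q = 4.8280e-04

[D]_eq = 0.001558 M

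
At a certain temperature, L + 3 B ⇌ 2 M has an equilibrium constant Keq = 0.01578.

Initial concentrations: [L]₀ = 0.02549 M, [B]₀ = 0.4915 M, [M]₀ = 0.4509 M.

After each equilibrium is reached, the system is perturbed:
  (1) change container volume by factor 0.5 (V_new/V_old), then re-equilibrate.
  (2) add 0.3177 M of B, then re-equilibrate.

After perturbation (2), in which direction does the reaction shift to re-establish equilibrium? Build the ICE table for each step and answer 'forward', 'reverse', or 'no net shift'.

Q₀ = 67.18 vs Keq = 0.01578 ⇒ Q>K, reverse
Step 1:
                    L           B           M
  init        0.02549      0.4915      0.4509
  Δ            0.1929      0.5788     -0.3859
  eq           0.2184        1.07     0.06501
  solve Keq expr → x = -0.1929; check Q = 0.01578
Then change container volume by factor 0.5 (V_new/V_old).
Step 2:
                    L           B           M
  init         0.4369       2.141        0.13
  Δ           -0.0462     -0.1386      0.0924
  eq           0.3907       2.002      0.2224
  solve Keq expr → x = 0.0462; check Q = 0.01578
Then add 0.3177 M of B.
Step 3:
                    L           B           M
  init         0.3907        2.32      0.2224
  Δ          -0.01909    -0.05726     0.03817
  eq           0.3716       2.263      0.2606
  solve Keq expr → x = 0.01909; check Q = 0.01578

Direction: forward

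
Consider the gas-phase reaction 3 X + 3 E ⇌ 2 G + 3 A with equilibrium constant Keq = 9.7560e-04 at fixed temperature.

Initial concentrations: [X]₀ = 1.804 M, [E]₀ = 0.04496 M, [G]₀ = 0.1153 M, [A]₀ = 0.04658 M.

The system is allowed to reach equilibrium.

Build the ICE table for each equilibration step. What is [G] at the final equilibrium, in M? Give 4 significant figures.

[G]_eq = 0.1109 M

Q₀ = 0.002518 vs Keq = 9.7560e-04 ⇒ Q>K, reverse
Step 1:
                   X          E          G          A
  I            1.804    0.04496     0.1153    0.04658
  C         0.006533   0.006533  -0.004355  -0.006533
  E            1.811    0.05149     0.1109    0.04005
  solve Keq expr → x = -0.002178; check Q = 9.7560e-04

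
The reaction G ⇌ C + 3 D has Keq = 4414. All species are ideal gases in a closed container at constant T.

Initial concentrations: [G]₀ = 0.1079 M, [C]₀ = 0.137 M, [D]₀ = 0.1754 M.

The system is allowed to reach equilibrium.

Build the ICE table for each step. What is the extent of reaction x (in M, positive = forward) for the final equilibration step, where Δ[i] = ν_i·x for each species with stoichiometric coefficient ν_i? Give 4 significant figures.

x = 0.1079 M

Q₀ = 0.006852 vs Keq = 4414 ⇒ Q<K, forward
Step 1:
                    G           C           D
  I            0.1079       0.137      0.1754
  C           -0.1079      0.1079      0.3237
  E        6.8969e-06      0.2449      0.4991
  solve Keq expr → x = 0.1079; check Q = 4414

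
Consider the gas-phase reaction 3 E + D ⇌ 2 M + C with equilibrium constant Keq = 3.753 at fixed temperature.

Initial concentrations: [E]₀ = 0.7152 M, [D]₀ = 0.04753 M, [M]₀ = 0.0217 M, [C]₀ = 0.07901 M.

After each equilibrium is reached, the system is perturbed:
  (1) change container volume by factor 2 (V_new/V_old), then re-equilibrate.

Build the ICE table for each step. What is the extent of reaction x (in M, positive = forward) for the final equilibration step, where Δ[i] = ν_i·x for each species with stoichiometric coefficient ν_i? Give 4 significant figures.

Q₀ = 0.00214 vs Keq = 3.753 ⇒ Q<K, forward
Step 1:
                  E         D         M         C
  I          0.7152   0.04753    0.0217   0.07901
  C         -0.1361  -0.04537   0.09074   0.04537
  E          0.5791  0.002158    0.1124    0.1244
  solve Keq expr → x = 0.04537; check Q = 3.753
Then change container volume by factor 2 (V_new/V_old).
Step 2:
                  E         D         M         C
  I          0.2895  0.001079   0.05622   0.06219
  C          0.0026 8.6678e-04 -0.001734 -8.6678e-04
  E          0.2921  0.001946   0.05449   0.06132
  solve Keq expr → x = -8.6678e-04; check Q = 3.753

x = -8.6678e-04 M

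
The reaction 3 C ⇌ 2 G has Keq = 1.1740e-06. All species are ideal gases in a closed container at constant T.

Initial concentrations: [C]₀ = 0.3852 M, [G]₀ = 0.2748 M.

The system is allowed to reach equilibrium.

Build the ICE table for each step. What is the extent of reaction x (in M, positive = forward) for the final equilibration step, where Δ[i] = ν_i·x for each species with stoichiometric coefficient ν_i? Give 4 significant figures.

x = -0.137 M

Q₀ = 1.321 vs Keq = 1.1740e-06 ⇒ Q>K, reverse
Step 1:
                    C           G
  Initial      0.3852      0.2748
  Change        0.411      -0.274
  Equil        0.7962  7.6985e-04
  solve Keq expr → x = -0.137; check Q = 1.1740e-06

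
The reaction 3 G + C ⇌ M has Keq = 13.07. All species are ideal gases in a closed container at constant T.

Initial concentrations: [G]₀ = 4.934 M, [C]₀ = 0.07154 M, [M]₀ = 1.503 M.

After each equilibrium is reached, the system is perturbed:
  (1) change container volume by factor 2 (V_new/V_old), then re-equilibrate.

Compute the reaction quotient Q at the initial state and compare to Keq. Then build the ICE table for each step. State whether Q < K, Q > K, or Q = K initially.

Q₀ = 0.1749; Q < K (proceeds forward)

Q₀ = 0.1749 vs Keq = 13.07 ⇒ Q<K, forward
Step 1:
                    G           C           M
  init          4.934     0.07154       1.503
  Δ           -0.2112     -0.0704      0.0704
  eq            4.723    0.001143       1.573
  solve Keq expr → x = 0.0704; check Q = 13.07
Then change container volume by factor 2 (V_new/V_old).
Step 2:
                    G           C           M
  init          2.361  5.7139e-04      0.7867
  Δ           0.01173     0.00391    -0.00391
  eq            2.373    0.004481      0.7828
  solve Keq expr → x = -0.00391; check Q = 13.07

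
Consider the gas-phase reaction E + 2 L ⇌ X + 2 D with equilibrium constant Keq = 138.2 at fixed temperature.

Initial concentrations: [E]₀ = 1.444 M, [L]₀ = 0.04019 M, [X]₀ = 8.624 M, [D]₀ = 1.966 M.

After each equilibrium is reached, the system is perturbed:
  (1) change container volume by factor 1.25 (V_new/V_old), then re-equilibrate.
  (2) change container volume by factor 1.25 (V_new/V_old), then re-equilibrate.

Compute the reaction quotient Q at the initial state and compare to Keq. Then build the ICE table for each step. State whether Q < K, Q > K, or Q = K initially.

Q₀ = 1.4291e+04 vs Keq = 138.2 ⇒ Q>K, reverse
Step 1:
                   E          L          X          D
  Initial      1.444    0.04019      8.624      1.966
  Change      0.1447     0.2893    -0.1447    -0.2893
  Equil        1.589     0.3295      8.479      1.677
  solve Keq expr → x = -0.1447; check Q = 138.2
Then change container volume by factor 1.25 (V_new/V_old).
Step 2:
                   E          L          X          D
  Initial      1.271     0.2636      6.783      1.341
  Change           0          0          0          0
  Equil        1.271     0.2636      6.783      1.341
  solve Keq expr → x = 0; check Q = 138.2
Then change container volume by factor 1.25 (V_new/V_old).
Step 3:
                   E          L          X          D
  Initial      1.017     0.2109      5.427      1.073
  Change           0          0          0          0
  Equil        1.017     0.2109      5.427      1.073
  solve Keq expr → x = 0; check Q = 138.2

Q₀ = 1.4291e+04; Q > K (proceeds reverse)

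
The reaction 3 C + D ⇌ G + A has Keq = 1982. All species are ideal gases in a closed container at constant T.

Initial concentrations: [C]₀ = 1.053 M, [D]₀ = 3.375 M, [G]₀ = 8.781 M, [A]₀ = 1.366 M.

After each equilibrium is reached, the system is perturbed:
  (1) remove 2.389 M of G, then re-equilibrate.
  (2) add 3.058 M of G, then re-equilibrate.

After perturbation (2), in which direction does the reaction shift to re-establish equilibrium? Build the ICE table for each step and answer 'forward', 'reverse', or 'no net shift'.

Q₀ = 3.044 vs Keq = 1982 ⇒ Q<K, forward
Step 1:
                   C          D          G          A
  I            1.053      3.375      8.781      1.366
  C          -0.9173    -0.3058     0.3058     0.3058
  E           0.1357      3.069      9.087      1.672
  solve Keq expr → x = 0.3058; check Q = 1982
Then remove 2.389 M of G.
Step 2:
                   C          D          G          A
  I           0.1357      3.069      6.698      1.672
  C         -0.01293  -0.004309   0.004309   0.004309
  E           0.1227      3.065      6.702      1.676
  solve Keq expr → x = 0.004309; check Q = 1982
Then add 3.058 M of G.
Step 3:
                   C          D          G          A
  I           0.1227      3.065       9.76      1.676
  C          0.01613   0.005376  -0.005376  -0.005376
  E           0.1389       3.07      9.755      1.671
  solve Keq expr → x = -0.005376; check Q = 1982

Direction: reverse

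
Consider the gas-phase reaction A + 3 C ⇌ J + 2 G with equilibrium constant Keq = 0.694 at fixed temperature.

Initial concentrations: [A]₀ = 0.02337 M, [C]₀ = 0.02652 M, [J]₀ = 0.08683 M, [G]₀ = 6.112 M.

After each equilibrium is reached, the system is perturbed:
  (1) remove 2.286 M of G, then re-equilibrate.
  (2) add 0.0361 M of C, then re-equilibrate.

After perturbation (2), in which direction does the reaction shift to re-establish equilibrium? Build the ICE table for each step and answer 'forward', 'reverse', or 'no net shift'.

Direction: forward

Q₀ = 7.4414e+06 vs Keq = 0.694 ⇒ Q>K, reverse
Step 1:
                    A           C           J           G
  I           0.02337     0.02652     0.08683       6.112
  C           0.08678      0.2603    -0.08678     -0.1736
  E            0.1101      0.2869  5.1167e-05       5.938
  solve Keq expr → x = -0.08678; check Q = 0.694
Then remove 2.286 M of G.
Step 2:
                    A           C           J           G
  I            0.1101      0.2869  5.1167e-05       3.652
  C       -8.3623e-05 -2.5087e-04  8.3623e-05  1.6725e-04
  E            0.1101      0.2866  1.3479e-04       3.653
  solve Keq expr → x = 8.3623e-05; check Q = 0.694
Then add 0.0361 M of C.
Step 3:
                    A           C           J           G
  I            0.1101      0.3227  1.3479e-04       3.653
  C       -5.7199e-05 -1.7160e-04  5.7199e-05  1.1440e-04
  E              0.11      0.3225  1.9199e-04       3.653
  solve Keq expr → x = 5.7199e-05; check Q = 0.694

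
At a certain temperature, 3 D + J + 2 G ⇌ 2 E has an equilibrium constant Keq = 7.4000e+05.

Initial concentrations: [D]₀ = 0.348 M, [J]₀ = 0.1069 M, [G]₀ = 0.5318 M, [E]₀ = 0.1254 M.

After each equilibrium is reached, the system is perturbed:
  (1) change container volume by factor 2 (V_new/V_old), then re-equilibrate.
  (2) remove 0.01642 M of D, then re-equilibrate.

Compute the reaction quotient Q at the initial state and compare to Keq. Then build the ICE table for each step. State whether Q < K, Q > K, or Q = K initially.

Q₀ = 12.34 vs Keq = 7.4000e+05 ⇒ Q<K, forward
Step 1:
                   D          J          G          E
  I            0.348     0.1069     0.5318     0.1254
  C          -0.2952    -0.0984    -0.1968     0.1968
  E          0.05279   0.008497      0.335     0.3222
  solve Keq expr → x = 0.0984; check Q = 7.4000e+05
Then change container volume by factor 2 (V_new/V_old).
Step 2:
                   D          J          G          E
  I           0.0264   0.004249     0.1675     0.1611
  C          0.01834   0.006112    0.01222   -0.01222
  E          0.04473    0.01036     0.1797     0.1489
  solve Keq expr → x = -0.006112; check Q = 7.4000e+05
Then remove 0.01642 M of D.
Step 3:
                   D          J          G          E
  I          0.02831    0.01036     0.1797     0.1489
  C          0.01018   0.003393   0.006786  -0.006786
  E          0.03849    0.01375     0.1865     0.1421
  solve Keq expr → x = -0.003393; check Q = 7.4000e+05

Q₀ = 12.34; Q < K (proceeds forward)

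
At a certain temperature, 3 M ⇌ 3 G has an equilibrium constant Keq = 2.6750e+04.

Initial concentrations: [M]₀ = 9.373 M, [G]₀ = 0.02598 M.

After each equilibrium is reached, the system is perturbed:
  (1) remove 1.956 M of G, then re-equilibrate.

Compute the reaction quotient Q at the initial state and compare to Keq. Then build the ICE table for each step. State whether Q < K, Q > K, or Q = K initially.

Q₀ = 2.1295e-08; Q < K (proceeds forward)

Q₀ = 2.1295e-08 vs Keq = 2.6750e+04 ⇒ Q<K, forward
Step 1:
                  M         G
  I           9.373   0.02598
  C          -9.069     9.069
  E          0.3041     9.095
  solve Keq expr → x = 3.023; check Q = 2.6750e+04
Then remove 1.956 M of G.
Step 2:
                  M         G
  I          0.3041     7.139
  C        -0.06329   0.06329
  E          0.2408     7.202
  solve Keq expr → x = 0.0211; check Q = 2.6750e+04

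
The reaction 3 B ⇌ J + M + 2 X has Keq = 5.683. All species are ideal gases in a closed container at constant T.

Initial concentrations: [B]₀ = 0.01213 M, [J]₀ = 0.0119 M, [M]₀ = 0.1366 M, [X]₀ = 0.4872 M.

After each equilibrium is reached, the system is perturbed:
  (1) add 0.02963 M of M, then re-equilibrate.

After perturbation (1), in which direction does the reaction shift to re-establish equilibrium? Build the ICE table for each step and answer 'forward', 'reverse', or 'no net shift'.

Direction: reverse

Q₀ = 216.2 vs Keq = 5.683 ⇒ Q>K, reverse
Step 1:
                   B          J          M          X
  init       0.01213     0.0119     0.1366     0.4872
  Δ           0.0187  -0.006233  -0.006233   -0.01247
  eq         0.03083   0.005667     0.1304     0.4747
  solve Keq expr → x = -0.006233; check Q = 5.683
Then add 0.02963 M of M.
Step 2:
                   B          J          M          X
  init       0.03083   0.005667       0.16     0.4747
  Δ         0.001269 -4.2300e-04 -4.2300e-04 -8.4599e-04
  eq          0.0321   0.005244     0.1596     0.4739
  solve Keq expr → x = -4.2300e-04; check Q = 5.683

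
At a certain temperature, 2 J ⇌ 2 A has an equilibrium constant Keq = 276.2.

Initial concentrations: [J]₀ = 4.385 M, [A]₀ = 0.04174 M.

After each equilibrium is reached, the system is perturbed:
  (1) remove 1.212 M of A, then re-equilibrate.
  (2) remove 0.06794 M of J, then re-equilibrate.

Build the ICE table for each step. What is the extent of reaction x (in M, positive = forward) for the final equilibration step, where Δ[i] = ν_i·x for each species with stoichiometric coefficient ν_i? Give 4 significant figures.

x = -0.03204 M

Q₀ = 9.0608e-05 vs Keq = 276.2 ⇒ Q<K, forward
Step 1:
                   J          A
  init         4.385    0.04174
  Δ           -4.134      4.134
  eq          0.2512      4.175
  solve Keq expr → x = 2.067; check Q = 276.2
Then remove 1.212 M of A.
Step 2:
                   J          A
  init        0.2512      2.963
  Δ         -0.06879    0.06879
  eq          0.1825      3.032
  solve Keq expr → x = 0.03439; check Q = 276.2
Then remove 0.06794 M of J.
Step 3:
                   J          A
  init        0.1145      3.032
  Δ          0.06408   -0.06408
  eq          0.1786      2.968
  solve Keq expr → x = -0.03204; check Q = 276.2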